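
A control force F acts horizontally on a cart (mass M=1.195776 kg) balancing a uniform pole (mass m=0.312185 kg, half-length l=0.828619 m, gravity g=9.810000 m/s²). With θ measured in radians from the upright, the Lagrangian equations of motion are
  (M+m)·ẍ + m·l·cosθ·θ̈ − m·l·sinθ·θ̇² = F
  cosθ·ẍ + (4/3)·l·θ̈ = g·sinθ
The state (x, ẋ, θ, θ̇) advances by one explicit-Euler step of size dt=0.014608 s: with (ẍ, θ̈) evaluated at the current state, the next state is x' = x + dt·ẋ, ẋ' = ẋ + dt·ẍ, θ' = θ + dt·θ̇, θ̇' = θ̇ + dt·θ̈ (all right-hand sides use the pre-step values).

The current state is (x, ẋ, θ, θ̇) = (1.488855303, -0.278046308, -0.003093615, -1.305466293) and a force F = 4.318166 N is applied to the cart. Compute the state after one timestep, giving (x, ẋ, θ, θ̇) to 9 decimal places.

sinθ=-0.003093610, cosθ=0.999995215
temp = (F + m·l·θ̇²·sinθ)/(M+m) = (4.318166 + -0.001363841)/1.507961 = 2.862674936
θ̈ = (g·sinθ − cosθ·temp)/(l·(4/3 − m·cos²θ/(M+m))) = -3.099822019
ẍ = temp − m·l·θ̈·cosθ/(M+m) = 3.394429823
Euler: x'=1.488855303+0.014608·-0.278046308=1.484793603, ẋ'=-0.278046308+0.014608·3.394429823=-0.228460477
       θ'=-0.003093615+0.014608·-1.305466293=-0.022163867, θ̇'=-1.305466293+0.014608·-3.099822019=-1.350748493

(1.484793603, -0.228460477, -0.022163867, -1.350748493)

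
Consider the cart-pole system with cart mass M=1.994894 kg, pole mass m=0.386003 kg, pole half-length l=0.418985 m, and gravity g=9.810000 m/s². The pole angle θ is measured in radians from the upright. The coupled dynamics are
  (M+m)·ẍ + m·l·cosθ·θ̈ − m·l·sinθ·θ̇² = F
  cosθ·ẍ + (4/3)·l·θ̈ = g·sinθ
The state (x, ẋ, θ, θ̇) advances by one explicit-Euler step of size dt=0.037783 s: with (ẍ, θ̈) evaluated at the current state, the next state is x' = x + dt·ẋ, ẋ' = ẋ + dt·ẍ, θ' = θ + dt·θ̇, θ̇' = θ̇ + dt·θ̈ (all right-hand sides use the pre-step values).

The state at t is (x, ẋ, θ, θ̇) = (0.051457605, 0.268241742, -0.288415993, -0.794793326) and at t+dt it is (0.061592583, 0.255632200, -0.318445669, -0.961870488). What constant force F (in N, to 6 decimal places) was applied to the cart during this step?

ẍ = (ẋ'−ẋ)/dt = (0.255632200−0.268241742)/0.037783 = -0.333736
θ̈ = (θ̇'−θ̇)/dt = (-0.961870488−-0.794793326)/0.037783 = -4.422019
sinθ=-0.284434, cosθ=0.958696
F = (M+m)·ẍ + m·l·cosθ·θ̈ − m·l·sinθ·θ̇² = -0.794591 + -0.685631 − -0.029059 = -1.451163

F = -1.451163 N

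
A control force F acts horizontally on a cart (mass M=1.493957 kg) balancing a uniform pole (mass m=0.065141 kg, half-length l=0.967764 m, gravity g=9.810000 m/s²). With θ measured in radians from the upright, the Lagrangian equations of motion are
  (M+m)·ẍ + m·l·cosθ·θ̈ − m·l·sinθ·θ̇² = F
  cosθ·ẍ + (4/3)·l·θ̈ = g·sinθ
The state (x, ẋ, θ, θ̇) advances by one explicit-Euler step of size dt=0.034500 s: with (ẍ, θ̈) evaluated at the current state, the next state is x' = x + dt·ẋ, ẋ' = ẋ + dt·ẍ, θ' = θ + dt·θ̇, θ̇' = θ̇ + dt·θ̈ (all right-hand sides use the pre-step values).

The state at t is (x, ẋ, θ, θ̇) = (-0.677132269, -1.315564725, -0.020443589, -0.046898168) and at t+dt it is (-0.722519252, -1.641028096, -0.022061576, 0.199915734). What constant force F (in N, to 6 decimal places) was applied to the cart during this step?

ẍ = (ẋ'−ẋ)/dt = (-1.641028096−-1.315564725)/0.034500 = -9.433721
θ̈ = (θ̇'−θ̇)/dt = (0.199915734−-0.046898168)/0.034500 = 7.154026
sinθ=-0.020442, cosθ=0.999791
F = (M+m)·ẍ + m·l·cosθ·θ̈ − m·l·sinθ·θ̇² = -14.708095 + 0.450904 − -0.000003 = -14.257189

F = -14.257189 N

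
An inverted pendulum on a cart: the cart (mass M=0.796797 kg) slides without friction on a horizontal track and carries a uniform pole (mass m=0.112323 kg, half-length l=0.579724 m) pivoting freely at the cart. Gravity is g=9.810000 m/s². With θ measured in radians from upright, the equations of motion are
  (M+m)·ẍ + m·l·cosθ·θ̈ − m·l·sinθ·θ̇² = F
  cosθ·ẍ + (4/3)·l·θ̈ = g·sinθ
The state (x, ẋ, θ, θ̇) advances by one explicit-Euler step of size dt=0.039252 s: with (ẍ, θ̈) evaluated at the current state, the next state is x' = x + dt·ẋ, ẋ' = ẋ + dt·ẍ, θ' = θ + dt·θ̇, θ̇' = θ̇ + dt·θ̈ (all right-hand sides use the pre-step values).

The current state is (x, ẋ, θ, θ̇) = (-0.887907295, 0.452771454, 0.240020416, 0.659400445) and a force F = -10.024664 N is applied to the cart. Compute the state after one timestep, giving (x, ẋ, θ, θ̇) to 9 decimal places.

sinθ=0.237722457, cosθ=0.971333122
temp = (F + m·l·θ̇²·sinθ)/(M+m) = (-10.024664 + 0.006730676)/0.909120 = -11.019374037
θ̈ = (g·sinθ − cosθ·temp)/(l·(4/3 − m·cos²θ/(M+m))) = 18.479974287
ẍ = temp − m·l·θ̈·cosθ/(M+m) = -12.305070127
Euler: x'=-0.887907295+0.039252·0.452771454=-0.870135110, ẋ'=0.452771454+0.039252·-12.305070127=-0.030227159
       θ'=0.240020416+0.039252·0.659400445=0.265903202, θ̇'=0.659400445+0.039252·18.479974287=1.384776396

(-0.870135110, -0.030227159, 0.265903202, 1.384776396)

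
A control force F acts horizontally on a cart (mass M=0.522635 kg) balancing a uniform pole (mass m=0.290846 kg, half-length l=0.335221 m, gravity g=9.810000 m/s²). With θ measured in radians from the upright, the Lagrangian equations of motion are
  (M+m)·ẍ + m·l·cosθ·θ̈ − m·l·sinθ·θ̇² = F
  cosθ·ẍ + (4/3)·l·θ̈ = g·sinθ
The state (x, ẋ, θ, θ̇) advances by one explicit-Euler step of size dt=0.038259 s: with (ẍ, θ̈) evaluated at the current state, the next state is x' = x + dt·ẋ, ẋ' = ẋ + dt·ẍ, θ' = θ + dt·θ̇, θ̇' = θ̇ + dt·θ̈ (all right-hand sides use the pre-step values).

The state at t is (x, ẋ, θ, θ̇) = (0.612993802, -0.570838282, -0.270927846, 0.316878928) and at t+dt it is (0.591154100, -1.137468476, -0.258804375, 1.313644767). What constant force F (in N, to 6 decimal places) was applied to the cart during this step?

F = -9.597878 N

ẍ = (ẋ'−ẋ)/dt = (-1.137468476−-0.570838282)/0.038259 = -14.810376
θ̈ = (θ̇'−θ̇)/dt = (1.313644767−0.316878928)/0.038259 = 26.053107
sinθ=-0.267626, cosθ=0.963523
F = (M+m)·ẍ + m·l·cosθ·θ̈ − m·l·sinθ·θ̇² = -12.047960 + 2.447462 − -0.002620 = -9.597878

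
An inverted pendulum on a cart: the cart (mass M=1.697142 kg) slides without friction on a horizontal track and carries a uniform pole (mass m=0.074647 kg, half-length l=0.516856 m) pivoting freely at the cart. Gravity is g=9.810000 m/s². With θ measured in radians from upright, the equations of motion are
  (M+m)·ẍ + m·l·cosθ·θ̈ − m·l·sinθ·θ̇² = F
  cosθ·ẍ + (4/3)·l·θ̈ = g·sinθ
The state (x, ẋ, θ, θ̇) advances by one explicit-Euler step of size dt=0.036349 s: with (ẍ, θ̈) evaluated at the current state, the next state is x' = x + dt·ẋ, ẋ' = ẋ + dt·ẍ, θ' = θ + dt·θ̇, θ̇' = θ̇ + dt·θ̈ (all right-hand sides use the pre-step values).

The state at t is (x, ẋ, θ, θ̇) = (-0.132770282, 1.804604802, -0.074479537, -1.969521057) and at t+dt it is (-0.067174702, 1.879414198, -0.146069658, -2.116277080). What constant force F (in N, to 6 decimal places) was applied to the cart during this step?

ẍ = (ẋ'−ẋ)/dt = (1.879414198−1.804604802)/0.036349 = 2.058087
θ̈ = (θ̇'−θ̇)/dt = (-2.116277080−-1.969521057)/0.036349 = -4.037416
sinθ=-0.074411, cosθ=0.997228
F = (M+m)·ẍ + m·l·cosθ·θ̈ − m·l·sinθ·θ̇² = 3.646495 + -0.155339 − -0.011136 = 3.502293

F = 3.502293 N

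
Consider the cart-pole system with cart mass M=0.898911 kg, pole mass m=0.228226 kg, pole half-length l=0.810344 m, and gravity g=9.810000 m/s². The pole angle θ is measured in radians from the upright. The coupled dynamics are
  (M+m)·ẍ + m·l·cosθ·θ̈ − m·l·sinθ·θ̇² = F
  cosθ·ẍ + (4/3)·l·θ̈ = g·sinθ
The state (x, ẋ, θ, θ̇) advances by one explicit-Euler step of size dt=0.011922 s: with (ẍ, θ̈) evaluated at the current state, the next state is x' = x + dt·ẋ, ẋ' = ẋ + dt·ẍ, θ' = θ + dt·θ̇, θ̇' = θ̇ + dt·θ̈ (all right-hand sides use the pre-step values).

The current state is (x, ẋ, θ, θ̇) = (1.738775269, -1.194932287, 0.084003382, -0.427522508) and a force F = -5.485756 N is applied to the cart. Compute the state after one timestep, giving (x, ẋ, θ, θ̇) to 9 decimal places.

sinθ=0.083904621, cosθ=0.996473790
temp = (F + m·l·θ̇²·sinθ)/(M+m) = (-5.485756 + 0.002836210)/1.127137 = -4.864466156
θ̈ = (g·sinθ − cosθ·temp)/(l·(4/3 − m·cos²θ/(M+m))) = 6.180069338
ẍ = temp − m·l·θ̈·cosθ/(M+m) = -5.874921351
Euler: x'=1.738775269+0.011922·-1.194932287=1.724529286, ẋ'=-1.194932287+0.011922·-5.874921351=-1.264973099
       θ'=0.084003382+0.011922·-0.427522508=0.078906459, θ̇'=-0.427522508+0.011922·6.180069338=-0.353843721

(1.724529286, -1.264973099, 0.078906459, -0.353843721)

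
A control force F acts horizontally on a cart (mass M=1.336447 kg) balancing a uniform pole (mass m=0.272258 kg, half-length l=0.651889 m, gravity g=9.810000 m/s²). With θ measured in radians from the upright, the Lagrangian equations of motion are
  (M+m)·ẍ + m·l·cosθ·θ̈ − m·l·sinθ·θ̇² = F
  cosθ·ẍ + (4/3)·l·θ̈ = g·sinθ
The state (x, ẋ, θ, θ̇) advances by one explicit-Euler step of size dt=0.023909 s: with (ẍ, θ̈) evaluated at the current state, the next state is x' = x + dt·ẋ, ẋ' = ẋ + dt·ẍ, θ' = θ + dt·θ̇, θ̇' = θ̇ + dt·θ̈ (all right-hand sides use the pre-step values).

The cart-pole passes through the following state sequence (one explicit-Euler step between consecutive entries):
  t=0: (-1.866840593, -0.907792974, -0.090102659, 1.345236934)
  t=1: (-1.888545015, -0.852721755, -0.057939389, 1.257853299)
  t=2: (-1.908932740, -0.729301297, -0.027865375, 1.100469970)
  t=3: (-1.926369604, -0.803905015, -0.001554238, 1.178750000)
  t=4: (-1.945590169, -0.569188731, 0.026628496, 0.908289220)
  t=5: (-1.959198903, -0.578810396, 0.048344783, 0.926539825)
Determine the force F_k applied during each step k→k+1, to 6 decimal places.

F_0 = 3.088302 N
F_1 = 7.154212 N
F_2 = -4.432820 N
F_3 = 13.785460 N
F_4 = -0.515857 N

step 0→1:
  ẍ = (ẋ'−ẋ)/dt = (-0.852721755−-0.907792974)/0.023909 = 2.303368
  θ̈ = (θ̇'−θ̇)/dt = (1.257853299−1.345236934)/0.023909 = -3.654843
  sinθ=-0.089981, cosθ=0.995944
  F = (M+m)·ẍ + m·l·cosθ·θ̈ − m·l·sinθ·θ̇² = 3.705439 + -0.646037 − -0.028900 = 3.088302
step 1→2:
  ẍ = (ẋ'−ẋ)/dt = (-0.729301297−-0.852721755)/0.023909 = 5.162092
  θ̈ = (θ̇'−θ̇)/dt = (1.100469970−1.257853299)/0.023909 = -6.582598
  sinθ=-0.057907, cosθ=0.998322
  F = (M+m)·ẍ + m·l·cosθ·θ̈ − m·l·sinθ·θ̇² = 8.304283 + -1.166332 − -0.016261 = 7.154212
step 2→3:
  ẍ = (ẋ'−ẋ)/dt = (-0.803905015−-0.729301297)/0.023909 = -3.120319
  θ̈ = (θ̇'−θ̇)/dt = (1.178750000−1.100469970)/0.023909 = 3.274082
  sinθ=-0.027862, cosθ=0.999612
  F = (M+m)·ẍ + m·l·cosθ·θ̈ − m·l·sinθ·θ̇² = -5.019674 + 0.580865 − -0.005989 = -4.432820
step 3→4:
  ẍ = (ẋ'−ẋ)/dt = (-0.569188731−-0.803905015)/0.023909 = 9.817068
  θ̈ = (θ̇'−θ̇)/dt = (0.908289220−1.178750000)/0.023909 = -11.312091
  sinθ=-0.001554, cosθ=0.999999
  F = (M+m)·ẍ + m·l·cosθ·θ̈ − m·l·sinθ·θ̇² = 15.792767 + -2.007690 − -0.000383 = 13.785460
step 4→5:
  ẍ = (ẋ'−ẋ)/dt = (-0.578810396−-0.569188731)/0.023909 = -0.402429
  θ̈ = (θ̇'−θ̇)/dt = (0.926539825−0.908289220)/0.023909 = 0.763336
  sinθ=0.026625, cosθ=0.999645
  F = (M+m)·ẍ + m·l·cosθ·θ̈ − m·l·sinθ·θ̇² = -0.647389 + 0.135430 − 0.003899 = -0.515857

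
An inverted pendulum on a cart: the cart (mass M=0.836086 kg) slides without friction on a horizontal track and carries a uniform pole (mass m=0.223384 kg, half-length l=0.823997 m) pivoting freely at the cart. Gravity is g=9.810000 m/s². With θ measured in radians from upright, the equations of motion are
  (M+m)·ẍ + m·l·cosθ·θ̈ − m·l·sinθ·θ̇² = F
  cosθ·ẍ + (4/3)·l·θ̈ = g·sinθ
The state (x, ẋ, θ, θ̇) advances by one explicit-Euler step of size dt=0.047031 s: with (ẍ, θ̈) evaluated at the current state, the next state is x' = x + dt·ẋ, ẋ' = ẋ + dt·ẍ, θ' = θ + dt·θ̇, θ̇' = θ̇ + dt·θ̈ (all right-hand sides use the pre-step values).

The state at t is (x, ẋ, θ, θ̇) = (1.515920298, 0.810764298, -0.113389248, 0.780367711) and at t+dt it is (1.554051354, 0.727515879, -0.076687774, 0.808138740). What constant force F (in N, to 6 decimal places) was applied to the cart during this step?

F = -1.754668 N

ẍ = (ẋ'−ẋ)/dt = (0.727515879−0.810764298)/0.047031 = -1.770075
θ̈ = (θ̇'−θ̇)/dt = (0.808138740−0.780367711)/0.047031 = 0.590483
sinθ=-0.113146, cosθ=0.993578
F = (M+m)·ẍ + m·l·cosθ·θ̈ − m·l·sinθ·θ̇² = -1.875342 + 0.107991 − -0.012683 = -1.754668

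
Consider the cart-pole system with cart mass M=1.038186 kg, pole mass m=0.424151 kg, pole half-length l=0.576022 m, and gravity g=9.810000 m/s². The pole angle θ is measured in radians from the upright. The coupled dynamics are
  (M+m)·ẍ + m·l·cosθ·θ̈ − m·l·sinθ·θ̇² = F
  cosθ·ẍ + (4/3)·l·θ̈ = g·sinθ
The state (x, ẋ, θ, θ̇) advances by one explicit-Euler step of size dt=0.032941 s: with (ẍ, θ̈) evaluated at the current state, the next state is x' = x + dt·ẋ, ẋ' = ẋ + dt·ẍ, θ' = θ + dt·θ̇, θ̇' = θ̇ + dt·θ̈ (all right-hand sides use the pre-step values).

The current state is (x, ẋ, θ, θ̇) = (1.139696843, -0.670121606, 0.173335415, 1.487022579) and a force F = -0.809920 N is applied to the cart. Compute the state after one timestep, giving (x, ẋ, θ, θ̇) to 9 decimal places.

sinθ=0.172468736, cosθ=0.985014992
temp = (F + m·l·θ̇²·sinθ)/(M+m) = (-0.809920 + 0.093176217)/1.462337 = -0.490135846
θ̈ = (g·sinθ − cosθ·temp)/(l·(4/3 − m·cos²θ/(M+m))) = 3.589080635
ẍ = temp − m·l·θ̈·cosθ/(M+m) = -1.080796652
Euler: x'=1.139696843+0.032941·-0.670121606=1.117622367, ẋ'=-0.670121606+0.032941·-1.080796652=-0.705724129
       θ'=0.173335415+0.032941·1.487022579=0.222319426, θ̇'=1.487022579+0.032941·3.589080635=1.605250484

(1.117622367, -0.705724129, 0.222319426, 1.605250484)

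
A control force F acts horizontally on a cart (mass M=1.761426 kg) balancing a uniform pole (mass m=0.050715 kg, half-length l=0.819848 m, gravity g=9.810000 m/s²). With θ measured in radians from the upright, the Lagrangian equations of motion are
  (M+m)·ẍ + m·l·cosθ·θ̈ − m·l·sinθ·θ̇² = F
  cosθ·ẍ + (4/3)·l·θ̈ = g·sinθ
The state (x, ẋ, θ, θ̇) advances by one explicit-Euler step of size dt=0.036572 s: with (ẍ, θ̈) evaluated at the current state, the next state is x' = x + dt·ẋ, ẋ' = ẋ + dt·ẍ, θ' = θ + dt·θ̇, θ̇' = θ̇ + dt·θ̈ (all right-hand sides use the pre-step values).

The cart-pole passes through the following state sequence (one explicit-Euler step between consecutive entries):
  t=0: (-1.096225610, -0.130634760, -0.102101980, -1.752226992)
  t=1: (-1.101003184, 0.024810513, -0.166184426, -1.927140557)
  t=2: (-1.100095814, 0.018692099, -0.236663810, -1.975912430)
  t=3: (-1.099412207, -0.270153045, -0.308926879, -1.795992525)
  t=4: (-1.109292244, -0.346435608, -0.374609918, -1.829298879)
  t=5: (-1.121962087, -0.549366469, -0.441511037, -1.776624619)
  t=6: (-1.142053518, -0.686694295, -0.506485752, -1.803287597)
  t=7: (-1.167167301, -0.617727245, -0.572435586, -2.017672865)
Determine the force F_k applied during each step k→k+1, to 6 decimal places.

F_0 = 7.517495 N
F_1 = -0.332308 N
F_2 = -14.075355 N
F_3 = -3.775095 N
F_4 = -9.948572 N
F_5 = -6.775915 N
F_6 = 3.269770 N

step 0→1:
  ẍ = (ẋ'−ẋ)/dt = (0.024810513−-0.130634760)/0.036572 = 4.250390
  θ̈ = (θ̇'−θ̇)/dt = (-1.927140557−-1.752226992)/0.036572 = -4.782718
  sinθ=-0.101925, cosθ=0.994792
  F = (M+m)·ẍ + m·l·cosθ·θ̈ − m·l·sinθ·θ̇² = 7.702306 + -0.197823 − -0.013012 = 7.517495
step 1→2:
  ẍ = (ẋ'−ẋ)/dt = (0.018692099−0.024810513)/0.036572 = -0.167298
  θ̈ = (θ̇'−θ̇)/dt = (-1.975912430−-1.927140557)/0.036572 = -1.333585
  sinθ=-0.165421, cosθ=0.986223
  F = (M+m)·ẍ + m·l·cosθ·θ̈ − m·l·sinθ·θ̇² = -0.303167 + -0.054685 − -0.025544 = -0.332308
step 2→3:
  ẍ = (ẋ'−ẋ)/dt = (-0.270153045−0.018692099)/0.036572 = -7.897986
  θ̈ = (θ̇'−θ̇)/dt = (-1.795992525−-1.975912430)/0.036572 = 4.919608
  sinθ=-0.234461, cosθ=0.972126
  F = (M+m)·ẍ + m·l·cosθ·θ̈ − m·l·sinθ·θ̇² = -14.312264 + 0.198849 − -0.038061 = -14.075355
step 3→4:
  ẍ = (ẋ'−ẋ)/dt = (-0.346435608−-0.270153045)/0.036572 = -2.085819
  θ̈ = (θ̇'−θ̇)/dt = (-1.829298879−-1.795992525)/0.036572 = -0.910706
  sinθ=-0.304036, cosθ=0.952660
  F = (M+m)·ẍ + m·l·cosθ·θ̈ − m·l·sinθ·θ̇² = -3.779798 + -0.036073 − -0.040776 = -3.775095
step 4→5:
  ẍ = (ẋ'−ẋ)/dt = (-0.549366469−-0.346435608)/0.036572 = -5.548804
  θ̈ = (θ̇'−θ̇)/dt = (-1.776624619−-1.829298879)/0.036572 = 1.440289
  sinθ=-0.365910, cosθ=0.930650
  F = (M+m)·ẍ + m·l·cosθ·θ̈ − m·l·sinθ·θ̇² = -10.055215 + 0.055732 − -0.050911 = -9.948572
step 5→6:
  ẍ = (ẋ'−ẋ)/dt = (-0.686694295−-0.549366469)/0.036572 = -3.754999
  θ̈ = (θ̇'−θ̇)/dt = (-1.803287597−-1.776624619)/0.036572 = -0.729054
  sinθ=-0.427306, cosθ=0.904107
  F = (M+m)·ẍ + m·l·cosθ·θ̈ − m·l·sinθ·θ̇² = -6.804588 + -0.027406 − -0.056079 = -6.775915
step 6→7:
  ẍ = (ẋ'−ẋ)/dt = (-0.617727245−-0.686694295)/0.036572 = 1.885788
  θ̈ = (θ̇'−θ̇)/dt = (-2.017672865−-1.803287597)/0.036572 = -5.862006
  sinθ=-0.485107, cosθ=0.874455
  F = (M+m)·ẍ + m·l·cosθ·θ̈ − m·l·sinθ·θ̇² = 3.417314 + -0.213134 − -0.065590 = 3.269770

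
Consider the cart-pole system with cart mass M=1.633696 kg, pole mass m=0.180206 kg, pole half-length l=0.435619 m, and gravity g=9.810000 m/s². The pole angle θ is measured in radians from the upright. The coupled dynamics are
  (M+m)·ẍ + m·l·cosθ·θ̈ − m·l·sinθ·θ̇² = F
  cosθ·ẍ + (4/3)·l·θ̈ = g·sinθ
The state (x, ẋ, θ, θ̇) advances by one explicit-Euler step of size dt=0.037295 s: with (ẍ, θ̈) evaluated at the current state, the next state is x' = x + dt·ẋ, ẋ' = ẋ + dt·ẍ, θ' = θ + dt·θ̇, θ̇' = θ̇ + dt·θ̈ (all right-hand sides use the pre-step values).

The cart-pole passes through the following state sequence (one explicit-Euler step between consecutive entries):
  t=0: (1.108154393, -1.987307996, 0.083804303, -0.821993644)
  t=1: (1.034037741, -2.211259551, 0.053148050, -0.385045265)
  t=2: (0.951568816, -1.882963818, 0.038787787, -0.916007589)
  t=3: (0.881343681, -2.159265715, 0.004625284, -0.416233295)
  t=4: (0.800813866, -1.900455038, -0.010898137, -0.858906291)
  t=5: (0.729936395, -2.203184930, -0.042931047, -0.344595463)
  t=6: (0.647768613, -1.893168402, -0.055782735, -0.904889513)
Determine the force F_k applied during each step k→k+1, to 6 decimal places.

F_0 = -9.980190 N
F_1 = 14.850541 N
F_2 = -12.389770 N
F_3 = 11.655849 N
F_4 = -13.640628 N
F_5 = 13.900290 N

step 0→1:
  ẍ = (ẋ'−ẋ)/dt = (-2.211259551−-1.987307996)/0.037295 = -6.004868
  θ̈ = (θ̇'−θ̇)/dt = (-0.385045265−-0.821993644)/0.037295 = 11.716004
  sinθ=0.083706, cosθ=0.996490
  F = (M+m)·ẍ + m·l·cosθ·θ̈ − m·l·sinθ·θ̇² = -10.892242 + 0.916492 − 0.004440 = -9.980190
step 1→2:
  ẍ = (ẋ'−ẋ)/dt = (-1.882963818−-2.211259551)/0.037295 = 8.802674
  θ̈ = (θ̇'−θ̇)/dt = (-0.916007589−-0.385045265)/0.037295 = -14.236823
  sinθ=0.053123, cosθ=0.998588
  F = (M+m)·ẍ + m·l·cosθ·θ̈ − m·l·sinθ·θ̇² = 15.967188 + -1.116029 − 0.000618 = 14.850541
step 2→3:
  ẍ = (ẋ'−ẋ)/dt = (-2.159265715−-1.882963818)/0.037295 = -7.408551
  θ̈ = (θ̇'−θ̇)/dt = (-0.416233295−-0.916007589)/0.037295 = 13.400571
  sinθ=0.038778, cosθ=0.999248
  F = (M+m)·ẍ + m·l·cosθ·θ̈ − m·l·sinθ·θ̇² = -13.438385 + 1.051169 − 0.002554 = -12.389770
step 3→4:
  ẍ = (ẋ'−ẋ)/dt = (-1.900455038−-2.159265715)/0.037295 = 6.939554
  θ̈ = (θ̇'−θ̇)/dt = (-0.858906291−-0.416233295)/0.037295 = -11.869500
  sinθ=0.004625, cosθ=0.999989
  F = (M+m)·ẍ + m·l·cosθ·θ̈ − m·l·sinθ·θ̇² = 12.587671 + -0.931760 − 0.000063 = 11.655849
step 4→5:
  ẍ = (ẋ'−ẋ)/dt = (-2.203184930−-1.900455038)/0.037295 = -8.117171
  θ̈ = (θ̇'−θ̇)/dt = (-0.344595463−-0.858906291)/0.037295 = 13.790343
  sinθ=-0.010898, cosθ=0.999941
  F = (M+m)·ẍ + m·l·cosθ·θ̈ − m·l·sinθ·θ̇² = -14.723753 + 1.082494 − -0.000631 = -13.640628
step 5→6:
  ẍ = (ẋ'−ẋ)/dt = (-1.893168402−-2.203184930)/0.037295 = 8.312549
  θ̈ = (θ̇'−θ̇)/dt = (-0.904889513−-0.344595463)/0.037295 = -15.023302
  sinθ=-0.042918, cosθ=0.999079
  F = (M+m)·ẍ + m·l·cosθ·θ̈ − m·l·sinθ·θ̇² = 15.078150 + -1.178260 − -0.000400 = 13.900290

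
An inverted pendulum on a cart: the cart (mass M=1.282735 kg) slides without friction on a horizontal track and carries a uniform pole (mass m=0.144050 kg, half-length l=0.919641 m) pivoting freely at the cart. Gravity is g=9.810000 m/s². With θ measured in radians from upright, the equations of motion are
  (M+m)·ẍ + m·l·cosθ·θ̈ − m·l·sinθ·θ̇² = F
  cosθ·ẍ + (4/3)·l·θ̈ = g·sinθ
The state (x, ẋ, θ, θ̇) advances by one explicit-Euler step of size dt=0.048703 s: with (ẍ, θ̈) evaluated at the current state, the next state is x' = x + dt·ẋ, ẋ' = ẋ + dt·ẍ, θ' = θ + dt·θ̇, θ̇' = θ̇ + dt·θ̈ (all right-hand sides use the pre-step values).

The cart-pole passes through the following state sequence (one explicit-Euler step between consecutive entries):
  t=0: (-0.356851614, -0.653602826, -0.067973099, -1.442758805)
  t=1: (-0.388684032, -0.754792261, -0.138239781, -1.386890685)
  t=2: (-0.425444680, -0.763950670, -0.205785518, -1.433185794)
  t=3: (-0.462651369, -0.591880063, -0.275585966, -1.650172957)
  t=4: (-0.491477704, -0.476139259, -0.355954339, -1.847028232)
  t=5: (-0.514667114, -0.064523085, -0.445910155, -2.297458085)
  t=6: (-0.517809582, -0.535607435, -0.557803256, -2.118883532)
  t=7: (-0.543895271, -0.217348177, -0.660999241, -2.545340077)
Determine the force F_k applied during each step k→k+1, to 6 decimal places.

F_0 = -2.794066 N
F_1 = -0.357912 N
F_2 = 4.518756 N
F_3 = 2.973610 N
F_4 = 11.067661 N
F_5 = -13.060909 N
F_6 = 8.654278 N

step 0→1:
  ẍ = (ẋ'−ẋ)/dt = (-0.754792261−-0.653602826)/0.048703 = -2.077684
  θ̈ = (θ̇'−θ̇)/dt = (-1.386890685−-1.442758805)/0.048703 = 1.147119
  sinθ=-0.067921, cosθ=0.997691
  F = (M+m)·ẍ + m·l·cosθ·θ̈ − m·l·sinθ·θ̇² = -2.964408 + 0.151613 − -0.018729 = -2.794066
step 1→2:
  ẍ = (ẋ'−ẋ)/dt = (-0.763950670−-0.754792261)/0.048703 = -0.188046
  θ̈ = (θ̇'−θ̇)/dt = (-1.433185794−-1.386890685)/0.048703 = -0.950560
  sinθ=-0.137800, cosθ=0.990460
  F = (M+m)·ẍ + m·l·cosθ·θ̈ − m·l·sinθ·θ̇² = -0.268301 + -0.124723 − -0.035113 = -0.357912
step 2→3:
  ẍ = (ẋ'−ẋ)/dt = (-0.591880063−-0.763950670)/0.048703 = 3.533060
  θ̈ = (θ̇'−θ̇)/dt = (-1.650172957−-1.433185794)/0.048703 = -4.455314
  sinθ=-0.204336, cosθ=0.978901
  F = (M+m)·ẍ + m·l·cosθ·θ̈ − m·l·sinθ·θ̇² = 5.040917 + -0.577761 − -0.055601 = 4.518756
step 3→4:
  ẍ = (ẋ'−ẋ)/dt = (-0.476139259−-0.591880063)/0.048703 = 2.376462
  θ̈ = (θ̇'−θ̇)/dt = (-1.847028232−-1.650172957)/0.048703 = -4.041954
  sinθ=-0.272111, cosθ=0.962266
  F = (M+m)·ẍ + m·l·cosθ·θ̈ − m·l·sinθ·θ̇² = 3.390700 + -0.515250 − -0.098160 = 2.973610
step 4→5:
  ẍ = (ẋ'−ẋ)/dt = (-0.064523085−-0.476139259)/0.048703 = 8.451557
  θ̈ = (θ̇'−θ̇)/dt = (-2.297458085−-1.847028232)/0.048703 = -9.248503
  sinθ=-0.348485, cosθ=0.937314
  F = (M+m)·ẍ + m·l·cosθ·θ̈ − m·l·sinθ·θ̇² = 12.058555 + -1.148387 − -0.157494 = 11.067661
step 5→6:
  ẍ = (ẋ'−ẋ)/dt = (-0.535607435−-0.064523085)/0.048703 = -9.672594
  θ̈ = (θ̇'−θ̇)/dt = (-2.118883532−-2.297458085)/0.048703 = 3.666603
  sinθ=-0.431279, cosθ=0.902219
  F = (M+m)·ẍ + m·l·cosθ·θ̈ − m·l·sinθ·θ̇² = -13.800712 + 0.438235 − -0.301568 = -13.060909
step 6→7:
  ẍ = (ẋ'−ẋ)/dt = (-0.217348177−-0.535607435)/0.048703 = 6.534695
  θ̈ = (θ̇'−θ̇)/dt = (-2.545340077−-2.118883532)/0.048703 = -8.756269
  sinθ=-0.529324, cosθ=0.848420
  F = (M+m)·ẍ + m·l·cosθ·θ̈ − m·l·sinθ·θ̇² = 9.323605 + -0.984151 − -0.314823 = 8.654278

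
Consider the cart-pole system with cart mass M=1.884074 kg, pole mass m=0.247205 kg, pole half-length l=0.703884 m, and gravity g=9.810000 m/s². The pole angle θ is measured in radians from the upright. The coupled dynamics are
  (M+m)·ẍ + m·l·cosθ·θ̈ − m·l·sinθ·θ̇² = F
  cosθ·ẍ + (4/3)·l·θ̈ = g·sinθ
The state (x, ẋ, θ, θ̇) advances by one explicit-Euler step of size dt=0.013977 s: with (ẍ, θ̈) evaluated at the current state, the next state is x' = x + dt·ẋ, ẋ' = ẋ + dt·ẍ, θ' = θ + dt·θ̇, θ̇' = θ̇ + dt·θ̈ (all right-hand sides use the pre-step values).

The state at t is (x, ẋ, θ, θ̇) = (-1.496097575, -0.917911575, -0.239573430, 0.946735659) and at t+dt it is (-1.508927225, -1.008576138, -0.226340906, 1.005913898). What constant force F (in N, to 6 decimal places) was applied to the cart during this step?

F = -13.072268 N

ẍ = (ẋ'−ẋ)/dt = (-1.008576138−-0.917911575)/0.013977 = -6.486697
θ̈ = (θ̇'−θ̇)/dt = (1.005913898−0.946735659)/0.013977 = 4.233973
sinθ=-0.237288, cosθ=0.971439
F = (M+m)·ẍ + m·l·cosθ·θ̈ − m·l·sinθ·θ̇² = -13.824961 + 0.715685 − -0.037008 = -13.072268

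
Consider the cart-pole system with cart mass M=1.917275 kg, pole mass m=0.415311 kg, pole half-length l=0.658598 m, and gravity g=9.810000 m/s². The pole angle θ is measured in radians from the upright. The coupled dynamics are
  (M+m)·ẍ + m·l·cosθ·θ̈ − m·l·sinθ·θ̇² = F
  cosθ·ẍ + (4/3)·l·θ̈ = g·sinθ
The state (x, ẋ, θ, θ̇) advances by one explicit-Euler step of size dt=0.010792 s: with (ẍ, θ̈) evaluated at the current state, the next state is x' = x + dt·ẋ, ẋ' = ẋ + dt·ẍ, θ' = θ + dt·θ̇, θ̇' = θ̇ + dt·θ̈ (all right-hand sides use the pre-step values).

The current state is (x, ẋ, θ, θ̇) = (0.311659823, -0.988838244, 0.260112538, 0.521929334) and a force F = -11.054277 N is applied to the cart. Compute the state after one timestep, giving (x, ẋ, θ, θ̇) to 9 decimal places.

(0.300988281, -1.051181626, 0.265745199, 0.621544035)

sinθ=0.257189306, cosθ=0.966361041
temp = (F + m·l·θ̇²·sinθ)/(M+m) = (-11.054277 + 0.019163294)/2.332586 = -4.730849669
θ̈ = (g·sinθ − cosθ·temp)/(l·(4/3 − m·cos²θ/(M+m))) = 9.230420813
ẍ = temp − m·l·θ̈·cosθ/(M+m) = -5.776814520
Euler: x'=0.311659823+0.010792·-0.988838244=0.300988281, ẋ'=-0.988838244+0.010792·-5.776814520=-1.051181626
       θ'=0.260112538+0.010792·0.521929334=0.265745199, θ̇'=0.521929334+0.010792·9.230420813=0.621544035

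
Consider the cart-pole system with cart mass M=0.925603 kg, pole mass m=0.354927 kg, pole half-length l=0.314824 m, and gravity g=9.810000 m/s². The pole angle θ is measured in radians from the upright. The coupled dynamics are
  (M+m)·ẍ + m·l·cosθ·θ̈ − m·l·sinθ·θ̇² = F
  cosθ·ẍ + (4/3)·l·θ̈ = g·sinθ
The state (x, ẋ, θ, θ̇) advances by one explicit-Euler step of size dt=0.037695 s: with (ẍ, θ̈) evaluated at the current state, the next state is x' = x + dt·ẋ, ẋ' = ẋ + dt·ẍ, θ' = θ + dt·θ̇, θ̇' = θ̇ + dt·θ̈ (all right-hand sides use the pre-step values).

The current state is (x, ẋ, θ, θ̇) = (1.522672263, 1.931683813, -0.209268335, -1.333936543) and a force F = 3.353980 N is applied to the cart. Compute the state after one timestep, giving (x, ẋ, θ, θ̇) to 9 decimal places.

sinθ=-0.207744253, cosθ=0.978183176
temp = (F + m·l·θ̇²·sinθ)/(M+m) = (3.353980 + -0.041305343)/1.280530 = 2.586955915
θ̈ = (g·sinθ − cosθ·temp)/(l·(4/3 − m·cos²θ/(M+m))) = -13.585736368
ẍ = temp − m·l·θ̈·cosθ/(M+m) = 3.746588699
Euler: x'=1.522672263+0.037695·1.931683813=1.595487084, ẋ'=1.931683813+0.037695·3.746588699=2.072911474
       θ'=-0.209268335+0.037695·-1.333936543=-0.259551073, θ̇'=-1.333936543+0.037695·-13.585736368=-1.846050875

(1.595487084, 2.072911474, -0.259551073, -1.846050875)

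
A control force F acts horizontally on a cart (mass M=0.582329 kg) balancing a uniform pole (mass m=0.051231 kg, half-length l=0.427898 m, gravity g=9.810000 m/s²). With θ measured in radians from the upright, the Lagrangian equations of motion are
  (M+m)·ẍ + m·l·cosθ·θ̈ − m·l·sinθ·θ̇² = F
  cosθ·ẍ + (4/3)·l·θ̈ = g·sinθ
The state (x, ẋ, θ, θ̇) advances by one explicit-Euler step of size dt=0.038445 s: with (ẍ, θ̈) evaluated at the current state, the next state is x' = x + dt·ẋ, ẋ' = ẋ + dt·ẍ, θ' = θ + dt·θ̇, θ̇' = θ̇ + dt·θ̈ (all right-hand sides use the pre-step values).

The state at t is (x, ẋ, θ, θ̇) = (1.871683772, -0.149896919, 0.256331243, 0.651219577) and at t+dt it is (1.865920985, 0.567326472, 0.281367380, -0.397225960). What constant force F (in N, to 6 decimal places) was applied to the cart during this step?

F = 11.238932 N

ẍ = (ẋ'−ẋ)/dt = (0.567326472−-0.149896919)/0.038445 = 18.655830
θ̈ = (θ̇'−θ̇)/dt = (-0.397225960−0.651219577)/0.038445 = -27.271311
sinθ=0.253533, cosθ=0.967327
F = (M+m)·ẍ + m·l·cosθ·θ̈ − m·l·sinθ·θ̇² = 11.819588 + -0.578299 − 0.002357 = 11.238932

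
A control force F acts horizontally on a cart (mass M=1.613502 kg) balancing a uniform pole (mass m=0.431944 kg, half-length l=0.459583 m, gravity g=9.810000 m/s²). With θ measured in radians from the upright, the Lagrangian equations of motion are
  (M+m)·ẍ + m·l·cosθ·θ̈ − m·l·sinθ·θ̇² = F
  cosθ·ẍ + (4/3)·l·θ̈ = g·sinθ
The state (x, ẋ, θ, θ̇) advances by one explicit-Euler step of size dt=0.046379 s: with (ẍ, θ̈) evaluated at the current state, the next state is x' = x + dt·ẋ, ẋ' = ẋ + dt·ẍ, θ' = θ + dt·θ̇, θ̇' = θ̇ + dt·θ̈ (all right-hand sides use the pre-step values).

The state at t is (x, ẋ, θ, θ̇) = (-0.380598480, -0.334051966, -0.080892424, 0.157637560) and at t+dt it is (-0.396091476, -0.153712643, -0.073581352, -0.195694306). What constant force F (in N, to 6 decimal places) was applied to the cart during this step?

ẍ = (ẋ'−ẋ)/dt = (-0.153712643−-0.334051966)/0.046379 = 3.888383
θ̈ = (θ̇'−θ̇)/dt = (-0.195694306−0.157637560)/0.046379 = -7.618359
sinθ=-0.080804, cosθ=0.996730
F = (M+m)·ẍ + m·l·cosθ·θ̈ − m·l·sinθ·θ̇² = 7.953478 + -1.507406 − -0.000399 = 6.446470

F = 6.446470 N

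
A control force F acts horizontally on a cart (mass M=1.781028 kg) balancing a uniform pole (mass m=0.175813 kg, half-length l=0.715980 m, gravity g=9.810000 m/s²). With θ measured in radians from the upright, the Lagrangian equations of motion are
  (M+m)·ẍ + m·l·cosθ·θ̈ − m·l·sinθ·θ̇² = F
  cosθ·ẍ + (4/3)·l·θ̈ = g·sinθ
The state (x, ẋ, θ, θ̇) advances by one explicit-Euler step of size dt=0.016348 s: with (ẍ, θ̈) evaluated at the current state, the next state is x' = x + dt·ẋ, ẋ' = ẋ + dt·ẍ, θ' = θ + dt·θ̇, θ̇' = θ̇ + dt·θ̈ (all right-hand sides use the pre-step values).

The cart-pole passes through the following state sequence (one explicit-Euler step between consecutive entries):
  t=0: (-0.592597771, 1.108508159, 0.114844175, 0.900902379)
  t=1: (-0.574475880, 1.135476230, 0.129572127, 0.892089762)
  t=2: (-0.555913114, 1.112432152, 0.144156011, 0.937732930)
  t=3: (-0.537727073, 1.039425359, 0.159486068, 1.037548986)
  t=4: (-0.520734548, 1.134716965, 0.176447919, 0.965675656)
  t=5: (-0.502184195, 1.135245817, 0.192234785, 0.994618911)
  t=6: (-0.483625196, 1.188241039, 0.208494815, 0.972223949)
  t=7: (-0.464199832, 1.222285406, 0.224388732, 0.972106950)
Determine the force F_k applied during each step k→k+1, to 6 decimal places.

F_0 = 3.148937 N
F_1 = -2.422796 N
F_2 = -7.994144 N
F_3 = 10.838403 N
F_4 = 0.262099 N
F_5 = 6.150426 N
F_6 = 4.049571 N

step 0→1:
  ẍ = (ẋ'−ẋ)/dt = (1.135476230−1.108508159)/0.016348 = 1.649625
  θ̈ = (θ̇'−θ̇)/dt = (0.892089762−0.900902379)/0.016348 = -0.539064
  sinθ=0.114592, cosθ=0.993413
  F = (M+m)·ẍ + m·l·cosθ·θ̈ − m·l·sinθ·θ̇² = 3.228054 + -0.067410 − 0.011707 = 3.148937
step 1→2:
  ẍ = (ẋ'−ẋ)/dt = (1.112432152−1.135476230)/0.016348 = -1.409596
  θ̈ = (θ̇'−θ̇)/dt = (0.937732930−0.892089762)/0.016348 = 2.791973
  sinθ=0.129210, cosθ=0.991617
  F = (M+m)·ẍ + m·l·cosθ·θ̈ − m·l·sinθ·θ̇² = -2.758356 + 0.348503 − 0.012944 = -2.422796
step 2→3:
  ẍ = (ẋ'−ẋ)/dt = (1.039425359−1.112432152)/0.016348 = -4.465794
  θ̈ = (θ̇'−θ̇)/dt = (1.037548986−0.937732930)/0.016348 = 6.105704
  sinθ=0.143657, cosθ=0.989628
  F = (M+m)·ẍ + m·l·cosθ·θ̈ − m·l·sinθ·θ̇² = -8.738848 + 0.760605 − 0.015901 = -7.994144
step 3→4:
  ẍ = (ẋ'−ẋ)/dt = (1.134716965−1.039425359)/0.016348 = 5.828946
  θ̈ = (θ̇'−θ̇)/dt = (0.965675656−1.037548986)/0.016348 = -4.396460
  sinθ=0.158811, cosθ=0.987309
  F = (M+m)·ẍ + m·l·cosθ·θ̈ − m·l·sinθ·θ̇² = 11.406320 + -0.546397 − 0.021520 = 10.838403
step 4→5:
  ẍ = (ẋ'−ẋ)/dt = (1.135245817−1.134716965)/0.016348 = 0.032350
  θ̈ = (θ̇'−θ̇)/dt = (0.994618911−0.965675656)/0.016348 = 1.770446
  sinθ=0.175534, cosθ=0.984473
  F = (M+m)·ẍ + m·l·cosθ·θ̈ − m·l·sinθ·θ̇² = 0.063303 + 0.219401 − 0.020605 = 0.262099
step 5→6:
  ẍ = (ẋ'−ẋ)/dt = (1.188241039−1.135245817)/0.016348 = 3.241695
  θ̈ = (θ̇'−θ̇)/dt = (0.972223949−0.994618911)/0.016348 = -1.369890
  sinθ=0.191053, cosθ=0.981580
  F = (M+m)·ẍ + m·l·cosθ·θ̈ − m·l·sinθ·θ̇² = 6.343481 + -0.169263 − 0.023791 = 6.150426
step 6→7:
  ẍ = (ẋ'−ẋ)/dt = (1.222285406−1.188241039)/0.016348 = 2.082479
  θ̈ = (θ̇'−θ̇)/dt = (0.972106950−0.972223949)/0.016348 = -0.007157
  sinθ=0.206988, cosθ=0.978344
  F = (M+m)·ẍ + m·l·cosθ·θ̈ − m·l·sinθ·θ̇² = 4.075080 + -0.000881 − 0.024628 = 4.049571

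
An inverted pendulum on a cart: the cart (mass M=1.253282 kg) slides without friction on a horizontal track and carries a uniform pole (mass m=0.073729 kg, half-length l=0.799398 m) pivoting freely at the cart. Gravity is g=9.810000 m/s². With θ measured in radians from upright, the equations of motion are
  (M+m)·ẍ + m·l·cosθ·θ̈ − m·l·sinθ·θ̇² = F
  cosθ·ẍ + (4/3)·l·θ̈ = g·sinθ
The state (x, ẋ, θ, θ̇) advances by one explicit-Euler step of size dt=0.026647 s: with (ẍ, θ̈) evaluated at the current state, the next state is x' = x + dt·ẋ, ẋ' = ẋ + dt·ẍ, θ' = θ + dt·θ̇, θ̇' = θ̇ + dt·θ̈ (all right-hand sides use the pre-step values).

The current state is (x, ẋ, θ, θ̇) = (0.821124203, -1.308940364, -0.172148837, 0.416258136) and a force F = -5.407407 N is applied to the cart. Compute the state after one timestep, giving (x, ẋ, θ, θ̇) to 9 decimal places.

(0.786244869, -1.420221410, -0.161056806, 0.477107561)

sinθ=-0.171299818, cosθ=0.985218946
temp = (F + m·l·θ̇²·sinθ)/(M+m) = (-5.407407 + -0.001749378)/1.327011 = -4.076195584
θ̈ = (g·sinθ − cosθ·temp)/(l·(4/3 − m·cos²θ/(M+m))) = 2.283537549
ẍ = temp − m·l·θ̈·cosθ/(M+m) = -4.176119119
Euler: x'=0.821124203+0.026647·-1.308940364=0.786244869, ẋ'=-1.308940364+0.026647·-4.176119119=-1.420221410
       θ'=-0.172148837+0.026647·0.416258136=-0.161056806, θ̇'=0.416258136+0.026647·2.283537549=0.477107561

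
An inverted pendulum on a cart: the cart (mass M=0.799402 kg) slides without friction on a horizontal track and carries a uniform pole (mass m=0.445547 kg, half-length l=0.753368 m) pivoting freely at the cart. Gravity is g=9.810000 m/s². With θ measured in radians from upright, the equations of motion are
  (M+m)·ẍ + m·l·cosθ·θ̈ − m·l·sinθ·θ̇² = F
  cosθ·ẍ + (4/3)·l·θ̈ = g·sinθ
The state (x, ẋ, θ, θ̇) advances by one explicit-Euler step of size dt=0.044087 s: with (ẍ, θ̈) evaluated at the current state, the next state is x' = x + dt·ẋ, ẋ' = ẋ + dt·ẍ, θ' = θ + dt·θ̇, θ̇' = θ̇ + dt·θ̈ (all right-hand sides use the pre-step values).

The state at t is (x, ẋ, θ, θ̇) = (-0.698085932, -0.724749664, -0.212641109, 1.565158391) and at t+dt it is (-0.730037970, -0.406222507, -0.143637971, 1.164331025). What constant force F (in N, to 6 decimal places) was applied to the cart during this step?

F = 6.185246 N

ẍ = (ẋ'−ẋ)/dt = (-0.406222507−-0.724749664)/0.044087 = 7.224968
θ̈ = (θ̇'−θ̇)/dt = (1.164331025−1.565158391)/0.044087 = -9.091736
sinθ=-0.211042, cosθ=0.977477
F = (M+m)·ẍ + m·l·cosθ·θ̈ − m·l·sinθ·θ̇² = 8.994716 + -2.983005 − -0.173535 = 6.185246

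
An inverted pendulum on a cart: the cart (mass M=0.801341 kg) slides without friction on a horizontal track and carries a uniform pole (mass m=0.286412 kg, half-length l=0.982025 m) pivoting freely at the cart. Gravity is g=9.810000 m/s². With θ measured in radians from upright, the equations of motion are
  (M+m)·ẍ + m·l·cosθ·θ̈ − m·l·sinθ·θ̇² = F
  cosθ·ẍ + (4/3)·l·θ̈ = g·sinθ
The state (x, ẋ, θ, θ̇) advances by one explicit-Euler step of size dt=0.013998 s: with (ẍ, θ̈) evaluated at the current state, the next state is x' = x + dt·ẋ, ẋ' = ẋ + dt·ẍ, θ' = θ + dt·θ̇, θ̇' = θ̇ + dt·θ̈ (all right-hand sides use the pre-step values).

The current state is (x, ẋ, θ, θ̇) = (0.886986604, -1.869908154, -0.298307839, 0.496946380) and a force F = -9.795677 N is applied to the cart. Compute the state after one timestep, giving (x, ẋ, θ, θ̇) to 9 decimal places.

(0.860811630, -2.014741830, -0.291351584, 0.571851467)

sinθ=-0.293903201, cosθ=0.955835189
temp = (F + m·l·θ̇²·sinθ)/(M+m) = (-9.795677 + -0.020414424)/1.087753 = -9.024191544
θ̈ = (g·sinθ − cosθ·temp)/(l·(4/3 − m·cos²θ/(M+m))) = 5.351127817
ẍ = temp − m·l·θ̈·cosθ/(M+m) = -10.346740642
Euler: x'=0.886986604+0.013998·-1.869908154=0.860811630, ẋ'=-1.869908154+0.013998·-10.346740642=-2.014741830
       θ'=-0.298307839+0.013998·0.496946380=-0.291351584, θ̇'=0.496946380+0.013998·5.351127817=0.571851467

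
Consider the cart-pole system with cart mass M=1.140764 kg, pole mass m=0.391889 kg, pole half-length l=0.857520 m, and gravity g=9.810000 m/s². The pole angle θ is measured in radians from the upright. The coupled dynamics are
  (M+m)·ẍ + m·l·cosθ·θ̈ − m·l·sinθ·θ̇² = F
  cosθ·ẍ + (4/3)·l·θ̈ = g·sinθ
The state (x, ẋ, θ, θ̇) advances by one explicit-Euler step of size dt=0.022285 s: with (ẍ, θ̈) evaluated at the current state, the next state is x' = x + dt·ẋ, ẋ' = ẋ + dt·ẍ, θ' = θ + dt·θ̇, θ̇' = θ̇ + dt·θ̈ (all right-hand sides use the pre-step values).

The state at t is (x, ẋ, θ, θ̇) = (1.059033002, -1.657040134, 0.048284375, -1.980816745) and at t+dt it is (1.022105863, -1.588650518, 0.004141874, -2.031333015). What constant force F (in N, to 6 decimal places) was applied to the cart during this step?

ẍ = (ẋ'−ẋ)/dt = (-1.588650518−-1.657040134)/0.022285 = 3.068863
θ̈ = (θ̇'−θ̇)/dt = (-2.031333015−-1.980816745)/0.022285 = -2.266828
sinθ=0.048266, cosθ=0.998835
F = (M+m)·ẍ + m·l·cosθ·θ̈ − m·l·sinθ·θ̇² = 4.703502 + -0.760886 − 0.063641 = 3.878976

F = 3.878976 N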